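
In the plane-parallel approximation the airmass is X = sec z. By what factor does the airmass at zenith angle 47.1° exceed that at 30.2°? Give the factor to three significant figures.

X(47.1°)/X(30.2°) = sec 47.1° / sec 30.2° = cos 30.2° / cos 47.1° = 0.8643/0.6807 = 1.2696.

1.27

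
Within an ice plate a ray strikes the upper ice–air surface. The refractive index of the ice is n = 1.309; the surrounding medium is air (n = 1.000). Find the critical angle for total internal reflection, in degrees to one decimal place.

sin θ_c = n_air / n = 1.000 / 1.309 = 0.7639.
θ_c = arcsin(0.7639) = 49.81°.

49.8°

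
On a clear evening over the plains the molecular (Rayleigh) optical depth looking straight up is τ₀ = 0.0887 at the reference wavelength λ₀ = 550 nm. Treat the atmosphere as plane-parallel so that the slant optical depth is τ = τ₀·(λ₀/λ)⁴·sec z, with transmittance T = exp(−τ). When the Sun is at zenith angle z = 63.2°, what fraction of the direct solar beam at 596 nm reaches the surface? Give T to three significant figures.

0.867

sec 63.2° = 2.2179.
τ = 0.0887 × (550/596)⁴ × 2.2179 = 0.0887 × 0.7252 × 2.2179 = 0.1427.
T = exp(−0.1427) = 0.8670.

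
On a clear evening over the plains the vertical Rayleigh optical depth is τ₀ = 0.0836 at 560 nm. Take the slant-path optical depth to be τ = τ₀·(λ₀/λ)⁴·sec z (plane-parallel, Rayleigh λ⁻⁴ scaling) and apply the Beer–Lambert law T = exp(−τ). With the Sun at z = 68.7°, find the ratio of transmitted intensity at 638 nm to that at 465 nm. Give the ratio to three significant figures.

Airmass: sec 68.7° = 2.7529.
τ(638 nm) = 0.0836 × (560/638)⁴ × 2.7529 = 0.0836 × 0.5936 × 2.7529 = 0.1366.
τ(465 nm) = 0.0836 × (560/465)⁴ × 2.7529 = 0.0836 × 2.1035 × 2.7529 = 0.4841.
T(638)/T(465) = exp(τ_B − τ_A) = exp(0.3475) = 1.4155.

1.42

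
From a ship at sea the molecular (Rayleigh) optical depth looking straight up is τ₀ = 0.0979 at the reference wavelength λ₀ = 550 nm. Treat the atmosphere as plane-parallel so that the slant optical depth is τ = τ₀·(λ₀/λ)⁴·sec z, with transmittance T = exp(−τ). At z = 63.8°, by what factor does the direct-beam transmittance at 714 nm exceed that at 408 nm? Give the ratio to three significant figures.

1.92

Airmass: sec 63.8° = 2.2650.
τ(714 nm) = 0.0979 × (550/714)⁴ × 2.2650 = 0.0979 × 0.3521 × 2.2650 = 0.0781.
τ(408 nm) = 0.0979 × (550/408)⁴ × 2.2650 = 0.0979 × 3.3023 × 2.2650 = 0.7322.
T(714)/T(408) = exp(τ_B − τ_A) = exp(0.6542) = 1.9235.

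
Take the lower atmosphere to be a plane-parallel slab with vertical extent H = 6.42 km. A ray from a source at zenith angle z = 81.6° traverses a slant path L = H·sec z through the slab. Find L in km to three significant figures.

sec z = 1/cos 81.6° = 6.8454.
L = 6.42 × 6.8454 = 43.948 km.

43.9 km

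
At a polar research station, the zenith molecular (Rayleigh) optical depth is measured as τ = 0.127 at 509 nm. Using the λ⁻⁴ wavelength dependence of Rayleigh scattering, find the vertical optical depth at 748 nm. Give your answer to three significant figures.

0.0272

τ(748 nm) = τ(509 nm) × (509/748)⁴ = 0.127 × (0.6805)⁴ = 0.127 × 0.2144 = 0.0272.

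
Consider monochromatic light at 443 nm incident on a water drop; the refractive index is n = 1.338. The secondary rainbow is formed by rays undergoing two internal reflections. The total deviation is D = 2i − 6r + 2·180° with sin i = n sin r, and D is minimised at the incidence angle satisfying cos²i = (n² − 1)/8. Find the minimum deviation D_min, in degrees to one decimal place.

cos²i = (1.79024 − 1)/8 = 0.09878; i = arccos(0.31429) = 71.682°.
sin r = sin 71.682°/1.338 = 0.70951; r = 45.195°.
D_min = 2·71.682° − 6·45.195° + 360° = 232.193°.

232.2°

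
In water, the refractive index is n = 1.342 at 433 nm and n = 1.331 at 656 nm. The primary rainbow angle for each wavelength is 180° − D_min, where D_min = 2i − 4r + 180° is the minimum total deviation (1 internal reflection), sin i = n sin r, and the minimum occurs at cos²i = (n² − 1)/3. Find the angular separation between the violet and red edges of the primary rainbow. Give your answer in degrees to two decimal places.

At 433 nm (n = 1.342): cos²i = 0.26699 → i = 58.888°, r = 39.641°, D_min = 139.213°, rainbow angle = 40.787°.
At 656 nm (n = 1.331): cos²i = 0.25719 → i = 59.527°, r = 40.356°, D_min = 137.630°, rainbow angle = 42.370°.
Angular width = |40.787° − 42.370°| = 1.583°.

1.58°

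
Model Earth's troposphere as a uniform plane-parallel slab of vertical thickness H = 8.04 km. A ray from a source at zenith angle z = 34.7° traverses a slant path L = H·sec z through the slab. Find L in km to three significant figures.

9.78 km

sec z = 1/cos 34.7° = 1.2163.
L = 8.04 × 1.2163 = 9.779 km.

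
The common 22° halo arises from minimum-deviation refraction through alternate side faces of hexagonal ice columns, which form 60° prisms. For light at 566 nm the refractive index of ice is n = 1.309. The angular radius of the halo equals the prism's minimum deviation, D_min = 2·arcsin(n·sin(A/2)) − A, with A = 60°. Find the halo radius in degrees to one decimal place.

21.8°

n·sin(A/2) = 1.309 × sin 30° = 1.309 × 0.5000 = 0.6545.
D_min = 2·arcsin(0.6545) − 60° = 2 × 40.882° − 60° = 21.763°.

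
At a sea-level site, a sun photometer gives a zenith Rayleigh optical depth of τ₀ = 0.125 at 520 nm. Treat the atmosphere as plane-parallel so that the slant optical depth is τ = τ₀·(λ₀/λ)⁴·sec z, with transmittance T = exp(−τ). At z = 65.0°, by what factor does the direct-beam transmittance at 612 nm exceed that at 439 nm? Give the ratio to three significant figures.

Airmass: sec 65.0° = 2.3662.
τ(612 nm) = 0.125 × (520/612)⁴ × 2.3662 = 0.125 × 0.5212 × 2.3662 = 0.1542.
τ(439 nm) = 0.125 × (520/439)⁴ × 2.3662 = 0.125 × 1.9686 × 2.3662 = 0.5823.
T(612)/T(439) = exp(τ_B − τ_A) = exp(0.4281) = 1.5343.

1.53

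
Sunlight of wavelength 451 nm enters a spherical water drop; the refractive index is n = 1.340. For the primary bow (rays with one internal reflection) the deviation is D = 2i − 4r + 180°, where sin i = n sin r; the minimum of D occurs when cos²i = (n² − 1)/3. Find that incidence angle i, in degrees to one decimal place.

59.0°

cos²i = (1.340² − 1)/3 = (1.79560 − 1)/3 = 0.26520.
cos i = 0.51498, so i = 59.004°.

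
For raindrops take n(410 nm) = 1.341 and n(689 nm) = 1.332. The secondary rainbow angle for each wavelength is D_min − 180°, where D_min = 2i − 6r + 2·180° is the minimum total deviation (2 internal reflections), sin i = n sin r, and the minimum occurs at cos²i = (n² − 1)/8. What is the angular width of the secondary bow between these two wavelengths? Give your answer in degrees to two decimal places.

2.34°

At 410 nm (n = 1.341): cos²i = 0.09979 → i = 71.586°, r = 45.034°, D_min = 232.966°, rainbow angle = 52.966°.
At 689 nm (n = 1.332): cos²i = 0.09678 → i = 71.875°, r = 45.520°, D_min = 230.628°, rainbow angle = 50.628°.
Angular width = |52.966° − 50.628°| = 2.337°.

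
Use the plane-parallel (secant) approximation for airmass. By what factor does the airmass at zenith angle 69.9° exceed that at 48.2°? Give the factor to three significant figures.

X(69.9°)/X(48.2°) = sec 69.9° / sec 48.2° = cos 48.2° / cos 69.9° = 0.6665/0.3437 = 1.9395.

1.94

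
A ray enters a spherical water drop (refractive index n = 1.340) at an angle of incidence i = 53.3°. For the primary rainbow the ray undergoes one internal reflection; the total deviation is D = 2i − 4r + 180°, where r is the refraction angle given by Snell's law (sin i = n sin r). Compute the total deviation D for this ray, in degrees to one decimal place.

sin r = sin 53.3° / 1.340 = 0.8018/1.340 = 0.5983; r = 36.75°.
D = 2·53.3° − 4·36.75° + 180° = 106.60° − 147.00° + 180° = 139.60°.

139.6°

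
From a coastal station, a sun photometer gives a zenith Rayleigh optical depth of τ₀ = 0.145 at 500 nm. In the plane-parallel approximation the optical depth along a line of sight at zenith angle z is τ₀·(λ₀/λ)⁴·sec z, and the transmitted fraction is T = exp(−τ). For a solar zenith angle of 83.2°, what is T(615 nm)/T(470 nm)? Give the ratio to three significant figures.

2.81

Airmass: sec 83.2° = 8.4457.
τ(615 nm) = 0.145 × (500/615)⁴ × 8.4457 = 0.145 × 0.4369 × 8.4457 = 0.5350.
τ(470 nm) = 0.145 × (500/470)⁴ × 8.4457 = 0.145 × 1.2808 × 8.4457 = 1.5685.
T(615)/T(470) = exp(τ_B − τ_A) = exp(1.0335) = 2.8109.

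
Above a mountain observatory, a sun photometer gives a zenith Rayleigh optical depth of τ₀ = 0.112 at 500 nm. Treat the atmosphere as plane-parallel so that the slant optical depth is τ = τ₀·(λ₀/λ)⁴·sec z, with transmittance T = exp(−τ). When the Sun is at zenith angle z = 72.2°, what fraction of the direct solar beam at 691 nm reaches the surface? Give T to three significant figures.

sec 72.2° = 3.2712.
τ = 0.112 × (500/691)⁴ × 3.2712 = 0.112 × 0.2741 × 3.2712 = 0.1004.
T = exp(−0.1004) = 0.9044.

0.904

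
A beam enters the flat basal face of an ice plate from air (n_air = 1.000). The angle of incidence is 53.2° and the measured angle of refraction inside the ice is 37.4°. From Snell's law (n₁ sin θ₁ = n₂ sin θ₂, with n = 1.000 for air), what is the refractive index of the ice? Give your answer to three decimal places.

1.318

n = sin θ_i / sin θ_r = sin 53.2° / sin 37.4° = 0.8007 / 0.6074 = 1.3183.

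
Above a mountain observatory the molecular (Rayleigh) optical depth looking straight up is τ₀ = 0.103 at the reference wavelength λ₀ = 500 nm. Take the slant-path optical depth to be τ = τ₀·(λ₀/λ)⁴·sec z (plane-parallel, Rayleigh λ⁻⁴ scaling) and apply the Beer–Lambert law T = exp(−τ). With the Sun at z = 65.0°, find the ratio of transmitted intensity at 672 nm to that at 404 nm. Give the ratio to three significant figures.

1.64

Airmass: sec 65.0° = 2.3662.
τ(672 nm) = 0.103 × (500/672)⁴ × 2.3662 = 0.103 × 0.3065 × 2.3662 = 0.0747.
τ(404 nm) = 0.103 × (500/404)⁴ × 2.3662 = 0.103 × 2.3461 × 2.3662 = 0.5718.
T(672)/T(404) = exp(τ_B − τ_A) = exp(0.4971) = 1.6440.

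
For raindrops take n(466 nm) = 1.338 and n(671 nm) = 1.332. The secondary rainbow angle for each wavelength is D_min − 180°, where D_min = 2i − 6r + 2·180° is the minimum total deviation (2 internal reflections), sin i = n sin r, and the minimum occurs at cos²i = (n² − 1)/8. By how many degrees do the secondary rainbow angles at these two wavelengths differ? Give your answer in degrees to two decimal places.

1.56°

At 466 nm (n = 1.338): cos²i = 0.09878 → i = 71.682°, r = 45.195°, D_min = 232.193°, rainbow angle = 52.193°.
At 671 nm (n = 1.332): cos²i = 0.09678 → i = 71.875°, r = 45.520°, D_min = 230.628°, rainbow angle = 50.628°.
Angular width = |52.193° − 50.628°| = 1.564°.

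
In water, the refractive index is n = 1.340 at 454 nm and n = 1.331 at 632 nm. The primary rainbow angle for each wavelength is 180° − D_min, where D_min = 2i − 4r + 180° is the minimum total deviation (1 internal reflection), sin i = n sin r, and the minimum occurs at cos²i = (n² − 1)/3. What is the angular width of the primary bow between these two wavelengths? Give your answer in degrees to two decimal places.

At 454 nm (n = 1.340): cos²i = 0.26520 → i = 59.004°, r = 39.770°, D_min = 138.929°, rainbow angle = 41.071°.
At 632 nm (n = 1.331): cos²i = 0.25719 → i = 59.527°, r = 40.356°, D_min = 137.630°, rainbow angle = 42.370°.
Angular width = |41.071° − 42.370°| = 1.299°.

1.30°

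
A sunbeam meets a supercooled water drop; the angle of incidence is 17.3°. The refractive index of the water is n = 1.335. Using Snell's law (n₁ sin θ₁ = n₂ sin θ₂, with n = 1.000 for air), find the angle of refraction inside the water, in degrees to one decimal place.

Snell: sin θ_r = sin θ_i / n = sin 17.3° / 1.335 = 0.2974 / 1.335 = 0.2228.
θ_r = arcsin(0.2228) = 12.87°.

12.9°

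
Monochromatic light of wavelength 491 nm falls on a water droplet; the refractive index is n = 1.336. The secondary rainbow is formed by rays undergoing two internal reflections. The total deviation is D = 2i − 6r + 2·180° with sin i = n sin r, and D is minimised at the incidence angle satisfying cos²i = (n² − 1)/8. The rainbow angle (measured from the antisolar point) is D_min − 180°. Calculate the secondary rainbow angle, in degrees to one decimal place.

51.7°

cos²i = (1.78490 − 1)/8 = 0.09811; i = arccos(0.31323) = 71.746°.
sin r = sin 71.746°/1.336 = 0.71084; r = 45.303°.
D_min = 2·71.746° − 6·45.303° + 360° = 231.674°.
Rainbow angle = D_min − 180° = 51.674°.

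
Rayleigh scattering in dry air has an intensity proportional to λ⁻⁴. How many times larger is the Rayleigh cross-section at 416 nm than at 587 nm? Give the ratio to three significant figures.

3.96

Rayleigh scattering ∝ λ⁻⁴, so the ratio of coefficients is the inverse fourth power of the wavelength ratio.
σ(416)/σ(587) = (587/416)⁴ = (1.4111)⁴ = 3.964.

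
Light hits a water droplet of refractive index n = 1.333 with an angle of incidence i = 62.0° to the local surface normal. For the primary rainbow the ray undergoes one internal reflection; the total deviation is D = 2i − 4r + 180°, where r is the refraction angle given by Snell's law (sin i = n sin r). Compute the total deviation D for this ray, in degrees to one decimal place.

138.1°

sin r = sin 62.0° / 1.333 = 0.8829/1.333 = 0.6624; r = 41.48°.
D = 2·62.0° − 4·41.48° + 180° = 124.00° − 165.93° + 180° = 138.07°.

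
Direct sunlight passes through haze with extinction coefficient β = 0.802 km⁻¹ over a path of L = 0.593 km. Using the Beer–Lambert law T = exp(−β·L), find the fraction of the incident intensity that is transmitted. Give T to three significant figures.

τ = β·L = 0.802 × 0.593 = 0.4756.
T = exp(−0.4756) = 0.6215.

0.622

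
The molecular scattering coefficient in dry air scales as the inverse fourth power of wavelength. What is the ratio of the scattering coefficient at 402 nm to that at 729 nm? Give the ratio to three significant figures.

Rayleigh scattering ∝ λ⁻⁴, so the ratio of coefficients is the inverse fourth power of the wavelength ratio.
σ(402)/σ(729) = (729/402)⁴ = (1.8134)⁴ = 10.81.

10.8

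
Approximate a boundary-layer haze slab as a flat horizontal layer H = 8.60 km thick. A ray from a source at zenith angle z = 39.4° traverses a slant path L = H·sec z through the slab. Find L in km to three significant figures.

sec z = 1/cos 39.4° = 1.2941.
L = 8.60 × 1.2941 = 11.129 km.

11.1 km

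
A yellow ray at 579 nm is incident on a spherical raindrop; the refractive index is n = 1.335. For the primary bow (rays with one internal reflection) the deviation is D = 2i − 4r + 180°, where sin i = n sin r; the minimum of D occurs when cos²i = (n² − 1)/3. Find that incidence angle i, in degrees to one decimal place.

cos²i = (1.335² − 1)/3 = (1.78222 − 1)/3 = 0.26074.
cos i = 0.51063, so i = 59.294°.

59.3°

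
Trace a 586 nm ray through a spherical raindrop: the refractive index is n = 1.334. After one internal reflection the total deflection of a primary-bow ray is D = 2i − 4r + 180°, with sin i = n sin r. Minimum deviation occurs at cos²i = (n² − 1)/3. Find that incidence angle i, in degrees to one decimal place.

cos²i = (1.334² − 1)/3 = (1.77956 − 1)/3 = 0.25985.
cos i = 0.50976, so i = 59.352°.

59.4°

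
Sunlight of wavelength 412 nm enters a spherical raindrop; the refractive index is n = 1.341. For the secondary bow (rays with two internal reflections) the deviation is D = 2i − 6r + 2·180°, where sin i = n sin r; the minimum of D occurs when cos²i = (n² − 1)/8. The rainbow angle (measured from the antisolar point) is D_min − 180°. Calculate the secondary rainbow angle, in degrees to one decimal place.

cos²i = (1.79828 − 1)/8 = 0.09979; i = arccos(0.31589) = 71.586°.
sin r = sin 71.586°/1.341 = 0.70753; r = 45.034°.
D_min = 2·71.586° − 6·45.034° + 360° = 232.966°.
Rainbow angle = D_min − 180° = 52.966°.

53.0°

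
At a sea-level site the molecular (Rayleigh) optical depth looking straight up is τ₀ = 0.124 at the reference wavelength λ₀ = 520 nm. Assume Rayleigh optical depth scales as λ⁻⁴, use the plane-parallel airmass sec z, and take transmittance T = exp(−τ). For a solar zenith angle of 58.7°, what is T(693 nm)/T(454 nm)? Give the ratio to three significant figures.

1.40

Airmass: sec 58.7° = 1.9249.
τ(693 nm) = 0.124 × (520/693)⁴ × 1.9249 = 0.124 × 0.3170 × 1.9249 = 0.0757.
τ(454 nm) = 0.124 × (520/454)⁴ × 1.9249 = 0.124 × 1.7210 × 1.9249 = 0.4108.
T(693)/T(454) = exp(τ_B − τ_A) = exp(0.3351) = 1.3981.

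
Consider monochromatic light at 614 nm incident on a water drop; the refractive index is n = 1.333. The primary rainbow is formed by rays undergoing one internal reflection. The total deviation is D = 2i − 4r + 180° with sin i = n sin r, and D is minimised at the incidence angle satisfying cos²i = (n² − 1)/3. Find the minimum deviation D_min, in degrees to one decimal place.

137.9°

cos²i = (1.77689 − 1)/3 = 0.25896; i = arccos(0.50888) = 59.410°.
sin r = sin 59.410°/1.333 = 0.64579; r = 40.225°.
D_min = 2·59.410° − 4·40.225° + 180° = 137.922°.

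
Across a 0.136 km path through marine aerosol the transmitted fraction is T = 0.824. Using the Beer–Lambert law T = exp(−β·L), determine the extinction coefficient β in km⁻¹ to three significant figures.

1.42 km⁻¹

Beer–Lambert: T = exp(−βL) ⇒ β = −ln(T)/L = −ln(0.824)/0.136 = 0.1936/0.136 = 1.423 km⁻¹.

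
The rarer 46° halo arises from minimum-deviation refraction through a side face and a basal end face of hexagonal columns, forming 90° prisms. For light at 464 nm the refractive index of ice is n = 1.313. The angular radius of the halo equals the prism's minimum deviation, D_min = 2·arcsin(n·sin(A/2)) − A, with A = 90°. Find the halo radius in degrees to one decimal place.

46.4°

n·sin(A/2) = 1.313 × sin 45° = 1.313 × 0.7071 = 0.9284.
D_min = 2·arcsin(0.9284) − 90° = 2 × 68.192° − 90° = 46.383°.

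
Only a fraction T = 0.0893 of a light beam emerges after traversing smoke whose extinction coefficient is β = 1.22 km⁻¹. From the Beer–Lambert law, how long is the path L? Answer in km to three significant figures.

1.98 km

Beer–Lambert: T = exp(−βL) ⇒ L = −ln(T)/β = −ln(0.0893)/1.22 = 2.4158/1.22 = 1.98 km.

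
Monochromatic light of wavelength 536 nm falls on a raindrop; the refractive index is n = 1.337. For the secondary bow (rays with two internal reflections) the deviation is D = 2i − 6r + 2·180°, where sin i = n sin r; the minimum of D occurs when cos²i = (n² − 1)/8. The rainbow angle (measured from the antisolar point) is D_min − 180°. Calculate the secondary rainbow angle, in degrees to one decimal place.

51.9°

cos²i = (1.78757 − 1)/8 = 0.09845; i = arccos(0.31376) = 71.714°.
sin r = sin 71.714°/1.337 = 0.71017; r = 45.249°.
D_min = 2·71.714° − 6·45.249° + 360° = 231.934°.
Rainbow angle = D_min − 180° = 51.934°.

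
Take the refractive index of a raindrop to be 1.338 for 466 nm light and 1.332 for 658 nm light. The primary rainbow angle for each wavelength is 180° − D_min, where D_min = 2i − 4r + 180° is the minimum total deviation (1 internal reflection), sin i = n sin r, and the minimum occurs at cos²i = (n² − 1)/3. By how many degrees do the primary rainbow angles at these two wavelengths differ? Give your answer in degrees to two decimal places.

At 466 nm (n = 1.338): cos²i = 0.26341 → i = 59.120°, r = 39.899°, D_min = 138.643°, rainbow angle = 41.357°.
At 658 nm (n = 1.332): cos²i = 0.25807 → i = 59.469°, r = 40.290°, D_min = 137.776°, rainbow angle = 42.224°.
Angular width = |41.357° − 42.224°| = 0.867°.

0.87°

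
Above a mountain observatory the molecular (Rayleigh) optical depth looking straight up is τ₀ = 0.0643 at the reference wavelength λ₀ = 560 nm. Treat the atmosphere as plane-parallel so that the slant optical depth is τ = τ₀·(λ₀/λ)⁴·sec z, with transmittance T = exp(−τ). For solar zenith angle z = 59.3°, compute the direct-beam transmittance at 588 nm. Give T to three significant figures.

sec 59.3° = 1.9587.
τ = 0.0643 × (560/588)⁴ × 1.9587 = 0.0643 × 0.8227 × 1.9587 = 0.1036.
T = exp(−0.1036) = 0.9016.

0.902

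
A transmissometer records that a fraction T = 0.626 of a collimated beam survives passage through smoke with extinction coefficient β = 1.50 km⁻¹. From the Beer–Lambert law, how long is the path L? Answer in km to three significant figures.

Beer–Lambert: T = exp(−βL) ⇒ L = −ln(T)/β = −ln(0.626)/1.50 = 0.4684/1.50 = 0.3123 km.

0.312 km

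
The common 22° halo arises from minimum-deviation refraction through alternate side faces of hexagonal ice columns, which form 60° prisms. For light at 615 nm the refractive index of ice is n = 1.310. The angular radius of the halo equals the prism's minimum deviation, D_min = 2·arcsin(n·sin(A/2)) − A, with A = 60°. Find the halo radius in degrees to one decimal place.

n·sin(A/2) = 1.310 × sin 30° = 1.310 × 0.5000 = 0.6550.
D_min = 2·arcsin(0.6550) − 60° = 2 × 40.920° − 60° = 21.839°.

21.8°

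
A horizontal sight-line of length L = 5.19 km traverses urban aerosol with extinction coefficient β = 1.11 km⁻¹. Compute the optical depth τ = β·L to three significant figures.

τ = β·L = 1.11 × 5.19 = 5.7609.

5.76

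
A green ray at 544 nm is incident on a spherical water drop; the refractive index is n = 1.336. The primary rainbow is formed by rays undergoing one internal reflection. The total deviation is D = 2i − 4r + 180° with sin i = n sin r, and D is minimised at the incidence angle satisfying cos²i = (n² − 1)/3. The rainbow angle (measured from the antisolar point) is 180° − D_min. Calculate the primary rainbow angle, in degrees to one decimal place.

41.6°

cos²i = (1.78490 − 1)/3 = 0.26163; i = arccos(0.51150) = 59.236°.
sin r = sin 59.236°/1.336 = 0.64318; r = 40.029°.
D_min = 2·59.236° − 4·40.029° + 180° = 138.356°.
Rainbow angle = 180° − D_min = 41.644°.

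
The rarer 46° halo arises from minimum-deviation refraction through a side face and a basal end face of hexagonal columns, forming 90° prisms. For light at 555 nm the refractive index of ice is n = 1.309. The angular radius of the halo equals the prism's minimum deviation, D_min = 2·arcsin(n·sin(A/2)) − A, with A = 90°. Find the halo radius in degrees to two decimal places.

45.52°

n·sin(A/2) = 1.309 × sin 45° = 1.309 × 0.7071 = 0.9256.
D_min = 2·arcsin(0.9256) − 90° = 2 × 67.759° − 90° = 45.519°.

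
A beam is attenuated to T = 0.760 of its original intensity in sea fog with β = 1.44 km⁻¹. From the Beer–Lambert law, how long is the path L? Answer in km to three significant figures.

0.191 km

Beer–Lambert: T = exp(−βL) ⇒ L = −ln(T)/β = −ln(0.760)/1.44 = 0.2744/1.44 = 0.1906 km.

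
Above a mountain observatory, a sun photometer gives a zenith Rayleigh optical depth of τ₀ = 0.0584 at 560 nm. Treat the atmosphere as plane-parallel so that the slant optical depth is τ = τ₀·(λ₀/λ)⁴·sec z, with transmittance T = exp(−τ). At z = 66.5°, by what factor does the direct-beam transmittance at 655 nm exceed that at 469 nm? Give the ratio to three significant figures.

Airmass: sec 66.5° = 2.5078.
τ(655 nm) = 0.0584 × (560/655)⁴ × 2.5078 = 0.0584 × 0.5343 × 2.5078 = 0.0783.
τ(469 nm) = 0.0584 × (560/469)⁴ × 2.5078 = 0.0584 × 2.0326 × 2.5078 = 0.2977.
T(655)/T(469) = exp(τ_B − τ_A) = exp(0.2194) = 1.2454.

1.25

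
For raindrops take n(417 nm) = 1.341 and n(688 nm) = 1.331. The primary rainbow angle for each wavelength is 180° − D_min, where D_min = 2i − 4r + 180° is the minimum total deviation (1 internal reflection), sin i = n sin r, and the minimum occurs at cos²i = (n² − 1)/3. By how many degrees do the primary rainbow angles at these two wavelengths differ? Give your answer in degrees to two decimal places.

1.44°

At 417 nm (n = 1.341): cos²i = 0.26609 → i = 58.946°, r = 39.705°, D_min = 139.071°, rainbow angle = 40.929°.
At 688 nm (n = 1.331): cos²i = 0.25719 → i = 59.527°, r = 40.356°, D_min = 137.630°, rainbow angle = 42.370°.
Angular width = |40.929° − 42.370°| = 1.441°.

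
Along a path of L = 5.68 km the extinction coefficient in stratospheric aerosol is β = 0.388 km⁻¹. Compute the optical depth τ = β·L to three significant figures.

τ = β·L = 0.388 × 5.68 = 2.2038.

2.20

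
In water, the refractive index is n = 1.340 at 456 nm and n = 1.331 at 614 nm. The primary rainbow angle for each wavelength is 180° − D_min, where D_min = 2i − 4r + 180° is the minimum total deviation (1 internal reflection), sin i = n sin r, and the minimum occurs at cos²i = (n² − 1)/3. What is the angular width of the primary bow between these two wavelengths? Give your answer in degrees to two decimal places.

At 456 nm (n = 1.340): cos²i = 0.26520 → i = 59.004°, r = 39.770°, D_min = 138.929°, rainbow angle = 41.071°.
At 614 nm (n = 1.331): cos²i = 0.25719 → i = 59.527°, r = 40.356°, D_min = 137.630°, rainbow angle = 42.370°.
Angular width = |41.071° − 42.370°| = 1.299°.

1.30°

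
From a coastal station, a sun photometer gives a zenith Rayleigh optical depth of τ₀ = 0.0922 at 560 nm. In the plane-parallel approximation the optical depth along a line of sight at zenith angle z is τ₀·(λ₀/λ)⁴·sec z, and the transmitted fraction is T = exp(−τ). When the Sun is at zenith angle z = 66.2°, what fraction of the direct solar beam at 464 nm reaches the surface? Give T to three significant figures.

sec 66.2° = 2.4780.
τ = 0.0922 × (560/464)⁴ × 2.4780 = 0.0922 × 2.1217 × 2.4780 = 0.4848.
T = exp(−0.4848) = 0.6159.

0.616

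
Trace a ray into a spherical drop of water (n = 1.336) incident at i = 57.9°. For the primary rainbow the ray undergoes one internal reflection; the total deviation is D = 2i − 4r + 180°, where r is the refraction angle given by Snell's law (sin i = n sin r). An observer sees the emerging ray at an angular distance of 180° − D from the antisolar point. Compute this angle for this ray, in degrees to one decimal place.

41.6°

sin r = sin 57.9° / 1.336 = 0.8471/1.336 = 0.6341; r = 39.35°.
D = 2·57.9° − 4·39.35° + 180° = 115.80° − 157.41° + 180° = 138.39°.
Angle from antisolar point = 180° − D = 41.61°.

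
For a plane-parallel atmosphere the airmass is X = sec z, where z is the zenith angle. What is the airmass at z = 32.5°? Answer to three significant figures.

X = sec z = 1/cos 32.5° = 1/0.8434 = 1.1857.

1.19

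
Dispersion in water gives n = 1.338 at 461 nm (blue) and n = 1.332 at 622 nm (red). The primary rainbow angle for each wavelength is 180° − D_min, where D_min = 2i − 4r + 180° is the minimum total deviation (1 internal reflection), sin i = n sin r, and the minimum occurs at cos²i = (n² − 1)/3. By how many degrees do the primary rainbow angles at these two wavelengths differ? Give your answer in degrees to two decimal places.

0.87°

At 461 nm (n = 1.338): cos²i = 0.26341 → i = 59.120°, r = 39.899°, D_min = 138.643°, rainbow angle = 41.357°.
At 622 nm (n = 1.332): cos²i = 0.25807 → i = 59.469°, r = 40.290°, D_min = 137.776°, rainbow angle = 42.224°.
Angular width = |41.357° − 42.224°| = 0.867°.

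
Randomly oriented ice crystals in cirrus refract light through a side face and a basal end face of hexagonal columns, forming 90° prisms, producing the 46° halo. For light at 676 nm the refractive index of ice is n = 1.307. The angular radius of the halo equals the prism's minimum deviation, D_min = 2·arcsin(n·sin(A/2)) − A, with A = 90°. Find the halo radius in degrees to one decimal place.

45.1°

n·sin(A/2) = 1.307 × sin 45° = 1.307 × 0.7071 = 0.9242.
D_min = 2·arcsin(0.9242) − 90° = 2 × 67.546° − 90° = 45.093°.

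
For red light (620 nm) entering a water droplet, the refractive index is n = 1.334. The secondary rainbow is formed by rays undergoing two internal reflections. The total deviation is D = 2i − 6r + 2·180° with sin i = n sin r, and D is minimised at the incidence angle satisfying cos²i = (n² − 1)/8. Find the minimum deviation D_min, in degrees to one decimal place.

231.2°

cos²i = (1.77956 − 1)/8 = 0.09744; i = arccos(0.31216) = 71.810°.
sin r = sin 71.810°/1.334 = 0.71217; r = 45.411°.
D_min = 2·71.810° − 6·45.411° + 360° = 231.153°.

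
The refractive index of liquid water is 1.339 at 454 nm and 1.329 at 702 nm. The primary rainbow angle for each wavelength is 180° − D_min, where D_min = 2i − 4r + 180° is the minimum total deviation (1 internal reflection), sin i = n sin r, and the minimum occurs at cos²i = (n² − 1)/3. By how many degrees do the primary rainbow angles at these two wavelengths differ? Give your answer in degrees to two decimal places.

1.45°

At 454 nm (n = 1.339): cos²i = 0.26431 → i = 59.062°, r = 39.834°, D_min = 138.786°, rainbow angle = 41.214°.
At 702 nm (n = 1.329): cos²i = 0.25541 → i = 59.643°, r = 40.487°, D_min = 137.337°, rainbow angle = 42.663°.
Angular width = |41.214° − 42.663°| = 1.450°.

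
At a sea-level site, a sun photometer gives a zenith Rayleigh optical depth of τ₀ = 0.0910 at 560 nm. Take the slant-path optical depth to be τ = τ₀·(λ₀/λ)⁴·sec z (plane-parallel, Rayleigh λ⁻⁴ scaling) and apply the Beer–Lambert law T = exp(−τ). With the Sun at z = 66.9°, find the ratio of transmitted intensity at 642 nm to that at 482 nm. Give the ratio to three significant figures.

Airmass: sec 66.9° = 2.5488.
τ(642 nm) = 0.0910 × (560/642)⁴ × 2.5488 = 0.0910 × 0.5789 × 2.5488 = 0.1343.
τ(482 nm) = 0.0910 × (560/482)⁴ × 2.5488 = 0.0910 × 1.8221 × 2.5488 = 0.4226.
T(642)/T(482) = exp(τ_B − τ_A) = exp(0.2883) = 1.3342.

1.33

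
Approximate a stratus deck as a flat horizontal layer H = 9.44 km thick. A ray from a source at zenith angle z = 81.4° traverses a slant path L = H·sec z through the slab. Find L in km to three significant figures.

sec z = 1/cos 81.4° = 6.6874.
L = 9.44 × 6.6874 = 63.129 km.

63.1 km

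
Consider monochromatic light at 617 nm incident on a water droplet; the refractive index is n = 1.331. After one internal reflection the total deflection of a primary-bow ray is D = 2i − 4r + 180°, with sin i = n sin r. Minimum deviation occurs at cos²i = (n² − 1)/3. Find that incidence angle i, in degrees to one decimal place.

cos²i = (1.331² − 1)/3 = (1.77156 − 1)/3 = 0.25719.
cos i = 0.50714, so i = 59.527°.

59.5°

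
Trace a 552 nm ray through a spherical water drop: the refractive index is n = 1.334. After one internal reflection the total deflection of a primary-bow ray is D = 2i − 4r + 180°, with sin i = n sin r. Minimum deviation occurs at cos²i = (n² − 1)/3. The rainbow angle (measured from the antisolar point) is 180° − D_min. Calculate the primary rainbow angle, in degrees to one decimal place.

41.9°

cos²i = (1.77956 − 1)/3 = 0.25985; i = arccos(0.50976) = 59.352°.
sin r = sin 59.352°/1.334 = 0.64492; r = 40.159°.
D_min = 2·59.352° − 4·40.159° + 180° = 138.067°.
Rainbow angle = 180° − D_min = 41.933°.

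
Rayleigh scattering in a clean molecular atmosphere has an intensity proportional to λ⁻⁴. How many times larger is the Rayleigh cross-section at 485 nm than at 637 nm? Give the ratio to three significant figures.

Rayleigh scattering ∝ λ⁻⁴, so the ratio of coefficients is the inverse fourth power of the wavelength ratio.
σ(485)/σ(637) = (637/485)⁴ = (1.3134)⁴ = 2.976.

2.98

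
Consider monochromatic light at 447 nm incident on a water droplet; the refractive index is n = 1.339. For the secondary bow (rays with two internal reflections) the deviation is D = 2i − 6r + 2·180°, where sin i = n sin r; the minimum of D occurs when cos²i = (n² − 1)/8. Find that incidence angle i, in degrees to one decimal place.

cos²i = (1.339² − 1)/8 = (1.79292 − 1)/8 = 0.09912.
cos i = 0.31483, so i = 71.650°.

71.6°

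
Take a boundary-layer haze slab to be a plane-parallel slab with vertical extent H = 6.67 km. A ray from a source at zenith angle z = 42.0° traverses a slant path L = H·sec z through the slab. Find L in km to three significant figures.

sec z = 1/cos 42.0° = 1.3456.
L = 6.67 × 1.3456 = 8.975 km.

8.98 km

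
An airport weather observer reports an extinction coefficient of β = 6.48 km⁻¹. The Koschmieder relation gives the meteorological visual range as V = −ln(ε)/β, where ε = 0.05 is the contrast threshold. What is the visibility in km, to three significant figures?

0.462 km

V = −ln(0.05) / 6.48 = 2.996 / 6.48 = 0.4623 km.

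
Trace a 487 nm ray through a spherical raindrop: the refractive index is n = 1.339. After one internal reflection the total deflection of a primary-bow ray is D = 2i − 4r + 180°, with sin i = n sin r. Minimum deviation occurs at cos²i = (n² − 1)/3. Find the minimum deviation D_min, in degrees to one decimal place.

cos²i = (1.79292 − 1)/3 = 0.26431; i = arccos(0.51411) = 59.062°.
sin r = sin 59.062°/1.339 = 0.64057; r = 39.834°.
D_min = 2·59.062° − 4·39.834° + 180° = 138.786°.

138.8°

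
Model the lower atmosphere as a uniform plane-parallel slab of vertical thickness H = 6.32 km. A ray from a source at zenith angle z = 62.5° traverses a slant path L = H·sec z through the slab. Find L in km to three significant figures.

sec z = 1/cos 62.5° = 2.1657.
L = 6.32 × 2.1657 = 13.687 km.

13.7 km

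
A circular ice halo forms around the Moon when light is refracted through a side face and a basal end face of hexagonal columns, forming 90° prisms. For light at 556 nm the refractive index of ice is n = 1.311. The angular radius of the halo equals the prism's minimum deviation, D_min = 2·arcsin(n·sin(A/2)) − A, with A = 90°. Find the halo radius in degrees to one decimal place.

45.9°

n·sin(A/2) = 1.311 × sin 45° = 1.311 × 0.7071 = 0.9270.
D_min = 2·arcsin(0.9270) − 90° = 2 × 67.974° − 90° = 45.949°.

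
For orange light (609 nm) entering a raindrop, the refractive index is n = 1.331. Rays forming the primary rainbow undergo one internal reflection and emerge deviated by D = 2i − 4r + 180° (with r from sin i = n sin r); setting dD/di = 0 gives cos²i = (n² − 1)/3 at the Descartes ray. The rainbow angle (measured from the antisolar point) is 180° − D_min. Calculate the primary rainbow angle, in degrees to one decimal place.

cos²i = (1.77156 − 1)/3 = 0.25719; i = arccos(0.50714) = 59.527°.
sin r = sin 59.527°/1.331 = 0.64753; r = 40.356°.
D_min = 2·59.527° − 4·40.356° + 180° = 137.630°.
Rainbow angle = 180° − D_min = 42.370°.

42.4°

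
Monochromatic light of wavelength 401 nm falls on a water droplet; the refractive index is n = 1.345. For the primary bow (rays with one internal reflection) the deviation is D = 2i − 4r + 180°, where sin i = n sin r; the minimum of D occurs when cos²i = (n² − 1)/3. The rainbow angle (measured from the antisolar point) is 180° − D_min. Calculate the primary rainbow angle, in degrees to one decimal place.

40.4°

cos²i = (1.80902 − 1)/3 = 0.26967; i = arccos(0.51930) = 58.715°.
sin r = sin 58.715°/1.345 = 0.63538; r = 39.448°.
D_min = 2·58.715° − 4·39.448° + 180° = 139.635°.
Rainbow angle = 180° − D_min = 40.365°.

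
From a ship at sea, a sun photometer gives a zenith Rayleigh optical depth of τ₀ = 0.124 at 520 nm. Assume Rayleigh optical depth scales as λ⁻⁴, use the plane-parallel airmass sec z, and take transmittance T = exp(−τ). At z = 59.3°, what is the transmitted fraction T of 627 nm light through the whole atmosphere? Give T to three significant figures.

sec 59.3° = 1.9587.
τ = 0.124 × (520/627)⁴ × 1.9587 = 0.124 × 0.4731 × 1.9587 = 0.1149.
T = exp(−0.1149) = 0.8915.

0.891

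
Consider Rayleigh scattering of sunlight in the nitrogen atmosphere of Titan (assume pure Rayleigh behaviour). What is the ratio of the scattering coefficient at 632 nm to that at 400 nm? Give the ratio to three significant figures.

Rayleigh scattering ∝ λ⁻⁴, so the ratio of coefficients is the inverse fourth power of the wavelength ratio.
σ(632)/σ(400) = (400/632)⁴ = (0.6329)⁴ = 0.1605.

0.160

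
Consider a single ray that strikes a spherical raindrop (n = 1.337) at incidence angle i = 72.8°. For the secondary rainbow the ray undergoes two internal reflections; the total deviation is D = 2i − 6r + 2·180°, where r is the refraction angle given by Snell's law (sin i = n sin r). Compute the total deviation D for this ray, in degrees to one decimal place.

sin r = sin 72.8° / 1.337 = 0.9553/1.337 = 0.7145; r = 45.60°.
D = 2·72.8° − 6·45.60° + 2·180° = 145.60° − 273.61° + 360° = 231.99°.

232.0°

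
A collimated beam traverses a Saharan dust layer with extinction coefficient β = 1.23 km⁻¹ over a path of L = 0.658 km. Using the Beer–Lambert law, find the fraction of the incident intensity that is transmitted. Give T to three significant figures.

0.445

τ = β·L = 1.23 × 0.658 = 0.8093.
T = exp(−0.8093) = 0.4452.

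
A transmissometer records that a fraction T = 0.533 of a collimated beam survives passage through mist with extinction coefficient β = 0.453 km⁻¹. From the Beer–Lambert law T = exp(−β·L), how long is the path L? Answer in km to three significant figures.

1.39 km

Beer–Lambert: T = exp(−βL) ⇒ L = −ln(T)/β = −ln(0.533)/0.453 = 0.6292/0.453 = 1.389 km.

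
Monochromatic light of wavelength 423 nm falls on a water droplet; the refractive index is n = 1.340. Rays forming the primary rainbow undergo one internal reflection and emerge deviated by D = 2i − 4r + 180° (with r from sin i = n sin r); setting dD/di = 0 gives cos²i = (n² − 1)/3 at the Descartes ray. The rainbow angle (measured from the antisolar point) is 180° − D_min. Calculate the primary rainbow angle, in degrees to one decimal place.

cos²i = (1.79560 − 1)/3 = 0.26520; i = arccos(0.51498) = 59.004°.
sin r = sin 59.004°/1.340 = 0.63971; r = 39.770°.
D_min = 2·59.004° − 4·39.770° + 180° = 138.929°.
Rainbow angle = 180° − D_min = 41.071°.

41.1°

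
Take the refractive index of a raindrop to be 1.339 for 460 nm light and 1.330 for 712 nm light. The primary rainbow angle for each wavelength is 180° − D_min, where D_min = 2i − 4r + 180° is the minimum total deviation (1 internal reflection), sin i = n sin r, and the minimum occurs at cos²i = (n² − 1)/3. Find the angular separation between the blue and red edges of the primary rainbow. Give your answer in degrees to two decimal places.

At 460 nm (n = 1.339): cos²i = 0.26431 → i = 59.062°, r = 39.834°, D_min = 138.786°, rainbow angle = 41.214°.
At 712 nm (n = 1.330): cos²i = 0.25630 → i = 59.585°, r = 40.422°, D_min = 137.484°, rainbow angle = 42.516°.
Angular width = |41.214° − 42.516°| = 1.303°.

1.30°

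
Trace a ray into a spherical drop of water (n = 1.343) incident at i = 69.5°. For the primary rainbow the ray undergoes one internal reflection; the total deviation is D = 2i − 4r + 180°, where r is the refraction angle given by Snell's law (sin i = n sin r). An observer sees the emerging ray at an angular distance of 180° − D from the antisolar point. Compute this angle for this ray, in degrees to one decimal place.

sin r = sin 69.5° / 1.343 = 0.9367/1.343 = 0.6974; r = 44.22°.
D = 2·69.5° − 4·44.22° + 180° = 139.00° − 176.89° + 180° = 142.11°.
Angle from antisolar point = 180° − D = 37.89°.

37.9°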